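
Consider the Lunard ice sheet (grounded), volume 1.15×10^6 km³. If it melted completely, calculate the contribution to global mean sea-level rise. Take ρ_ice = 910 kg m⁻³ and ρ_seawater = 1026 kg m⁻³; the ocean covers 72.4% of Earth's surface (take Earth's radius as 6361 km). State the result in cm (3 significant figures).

≈ 277 cm

Lunard: 1.15×10^6 km³ × (910/1026) = 1.020×10^6 km³ of water.
Spread over 3.68×10^14 m² of ocean, Δh = 1.020×10^15 / 3.68×10^14 = 2.77 m = 277 cm.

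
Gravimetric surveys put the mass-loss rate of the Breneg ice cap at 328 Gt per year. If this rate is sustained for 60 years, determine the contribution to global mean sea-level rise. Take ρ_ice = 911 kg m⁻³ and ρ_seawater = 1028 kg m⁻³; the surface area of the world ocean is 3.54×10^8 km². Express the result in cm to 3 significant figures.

≈ 5.41 cm

Total mass lost = 328 Gt/yr × 60 yr = 1.968×10^4 Gt = 1.968×10^16 kg.
ρ_w = 1028 kg m⁻³, so water volume = 1.968×10^16 / 1028 = 1.914×10^13 m³.
Δh = 1.914×10^13 / 3.54×10^14 = 0.0541 m = 5.41 cm.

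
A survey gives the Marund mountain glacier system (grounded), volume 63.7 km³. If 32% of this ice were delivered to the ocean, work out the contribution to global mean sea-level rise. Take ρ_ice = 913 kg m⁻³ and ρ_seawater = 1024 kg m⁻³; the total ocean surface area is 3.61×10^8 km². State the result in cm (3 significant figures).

Marund: 0.32 × 63.7 km³ × (913/1024) = 18.17 km³ of water.
Spread over 3.61×10^14 m² of ocean, Δh = 1.817×10^10 / 3.61×10^14 = 5.03×10^-5 m = 5.03×10^-3 cm.

≈ 5.03×10^-3 cm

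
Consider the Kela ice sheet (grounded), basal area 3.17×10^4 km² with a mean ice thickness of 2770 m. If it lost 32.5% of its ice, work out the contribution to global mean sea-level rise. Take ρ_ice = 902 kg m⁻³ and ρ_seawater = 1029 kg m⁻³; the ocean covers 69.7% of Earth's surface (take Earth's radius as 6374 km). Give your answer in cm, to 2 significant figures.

Kela: ice volume = 3.17×10^4 km² × 2770 m = 8.781×10^4 km³; 0.325 × 8.781×10^4 × (902/1029) = 2.502×10^4 km³ of water.
Spread over 3.56×10^14 m² of ocean, Δh = 2.502×10^13 / 3.56×10^14 = 0.0703 m = 7.0 cm.

≈ 7.0 cm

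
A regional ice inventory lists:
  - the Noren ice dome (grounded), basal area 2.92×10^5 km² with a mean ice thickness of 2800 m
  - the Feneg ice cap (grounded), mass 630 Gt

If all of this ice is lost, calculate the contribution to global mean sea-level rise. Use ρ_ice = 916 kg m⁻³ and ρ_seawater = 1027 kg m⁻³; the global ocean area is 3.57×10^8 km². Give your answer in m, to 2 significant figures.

Noren: ice volume = 2.92×10^5 km² × 2800 m = 8.176×10^5 km³; 8.176×10^5 × (916/1027) = 7.292×10^5 km³ of water.
Feneg: 630 Gt = 6.300×10^14 kg; dividing by ρ_w = 1027 kg m⁻³ gives 6.134×10^11 m³ of water.
Total added water ≈ 7.298×10^14 m³ over 3.57×10^14 m² → Δh = 2.04 m.

≈ 2.0 m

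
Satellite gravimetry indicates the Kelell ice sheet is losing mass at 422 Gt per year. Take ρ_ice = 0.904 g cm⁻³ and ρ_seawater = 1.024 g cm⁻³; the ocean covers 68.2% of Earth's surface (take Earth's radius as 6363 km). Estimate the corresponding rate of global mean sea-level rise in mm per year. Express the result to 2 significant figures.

ρ_w = 1.024 g cm⁻³ = 1024 kg m⁻³. Annual water volume added = 422 Gt / ρ_w = 4.220×10^14 kg / 1024 kg m⁻³ = 4.121×10^11 m³.
Δh per year = 4.121×10^11 / 3.47×10^14 = 1.19×10^-3 m = 1.2 mm.

≈ 1.2 mm/yr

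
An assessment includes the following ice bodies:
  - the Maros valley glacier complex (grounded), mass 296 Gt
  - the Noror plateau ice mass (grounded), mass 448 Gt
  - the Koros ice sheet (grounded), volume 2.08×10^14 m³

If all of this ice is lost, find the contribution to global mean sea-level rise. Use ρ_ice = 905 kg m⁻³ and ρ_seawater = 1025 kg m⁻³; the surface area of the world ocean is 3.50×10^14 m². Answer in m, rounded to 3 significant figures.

Maros: 296 Gt = 2.960×10^14 kg; dividing by ρ_w = 1025 kg m⁻³ gives 2.888×10^11 m³ of water.
Noror: 448 Gt = 4.480×10^14 kg; dividing by ρ_w = 1025 kg m⁻³ gives 4.371×10^11 m³ of water.
Koros: 2.08×10^14 m³ × (905/1025) = 1.836×10^14 m³ of water.
Total added water ≈ 1.844×10^14 m³ over 3.50×10^14 m² → Δh = 0.527 m.

≈ 0.527 m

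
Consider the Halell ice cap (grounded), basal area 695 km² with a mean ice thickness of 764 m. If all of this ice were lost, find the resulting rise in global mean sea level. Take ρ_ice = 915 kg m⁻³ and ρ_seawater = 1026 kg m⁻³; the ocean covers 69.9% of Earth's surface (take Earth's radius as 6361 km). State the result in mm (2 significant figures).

Halell: ice volume = 695 km² × 764 m = 531.0 km³; 531.0 × (915/1026) = 473.5 km³ of water.
Spread over 3.55×10^14 m² of ocean, Δh = 4.735×10^11 / 3.55×10^14 = 1.33×10^-3 m = 1.3 mm.

≈ 1.3 mm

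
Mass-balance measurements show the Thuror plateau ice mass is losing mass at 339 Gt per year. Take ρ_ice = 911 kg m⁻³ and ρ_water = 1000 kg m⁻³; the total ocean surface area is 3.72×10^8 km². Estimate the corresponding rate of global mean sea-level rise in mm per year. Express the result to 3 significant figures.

ρ_w = 1000 kg m⁻³. Annual water volume added = 339 Gt / ρ_w = 3.390×10^14 kg / 1000 kg m⁻³ = 3.390×10^11 m³.
Δh per year = 3.390×10^11 / 3.72×10^14 = 9.11×10^-4 m = 0.911 mm.

≈ 0.911 mm/yr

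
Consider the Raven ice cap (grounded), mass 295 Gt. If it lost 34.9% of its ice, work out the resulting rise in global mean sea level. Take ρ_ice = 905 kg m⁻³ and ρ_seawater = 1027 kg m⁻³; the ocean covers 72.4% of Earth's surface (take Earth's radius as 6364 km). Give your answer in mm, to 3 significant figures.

Raven: 0.349 × 295 Gt = 1.030×10^14 kg; dividing by ρ_w = 1027 kg m⁻³ gives 1.002×10^11 m³ of water.
Spread over 3.68×10^14 m² of ocean, Δh = 1.002×10^11 / 3.68×10^14 = 2.72×10^-4 m = 0.272 mm.

≈ 0.272 mm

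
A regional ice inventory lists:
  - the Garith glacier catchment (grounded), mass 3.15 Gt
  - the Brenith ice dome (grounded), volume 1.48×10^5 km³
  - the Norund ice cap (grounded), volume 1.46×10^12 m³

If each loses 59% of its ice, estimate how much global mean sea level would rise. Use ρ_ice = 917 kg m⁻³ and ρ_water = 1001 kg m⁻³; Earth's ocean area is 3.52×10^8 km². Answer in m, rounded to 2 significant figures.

Garith: 0.59 × 3.15 Gt = 1.858×10^12 kg; dividing by ρ_w = 1001 kg m⁻³ gives 1.857×10^9 m³ of water.
Brenith: 0.59 × 1.48×10^5 km³ × (917/1001) = 7.999×10^4 km³ of water.
Norund: 0.59 × 1.46×10^12 m³ × (917/1001) = 7.891×10^11 m³ of water.
Total added water ≈ 8.078×10^13 m³ over 3.52×10^14 m² → Δh = 0.229 m.

≈ 0.23 m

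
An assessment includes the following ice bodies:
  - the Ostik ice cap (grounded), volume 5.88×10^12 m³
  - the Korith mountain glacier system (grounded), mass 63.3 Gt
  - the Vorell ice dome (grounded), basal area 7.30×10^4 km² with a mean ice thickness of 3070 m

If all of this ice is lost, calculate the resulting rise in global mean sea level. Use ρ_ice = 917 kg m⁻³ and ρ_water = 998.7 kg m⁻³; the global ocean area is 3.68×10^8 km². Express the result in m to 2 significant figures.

Ostik: 5.88×10^12 m³ × (917/998.7) = 5.399×10^12 m³ of water.
Korith: 63.3 Gt = 6.330×10^13 kg; dividing by ρ_w = 998.7 kg m⁻³ gives 6.338×10^10 m³ of water.
Vorell: ice volume = 7.30×10^4 km² × 3070 m = 2.241×10^5 km³; 2.241×10^5 × (917/998.7) = 2.058×10^5 km³ of water.
Total added water ≈ 2.112×10^14 m³ over 3.68×10^14 m² → Δh = 0.574 m.

≈ 0.57 m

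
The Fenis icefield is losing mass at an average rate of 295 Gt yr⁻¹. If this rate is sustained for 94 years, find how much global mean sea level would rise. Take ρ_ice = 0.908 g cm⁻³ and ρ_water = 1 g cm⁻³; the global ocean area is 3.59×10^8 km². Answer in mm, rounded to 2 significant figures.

Total mass lost = 295 Gt/yr × 94 yr = 2.773×10^4 Gt = 2.773×10^16 kg.
ρ_w = 1 g cm⁻³ = 1000 kg m⁻³, so water volume = 2.773×10^16 / 1000 = 2.773×10^13 m³.
Δh = 2.773×10^13 / 3.59×10^14 = 0.0772 m = 77 mm.

≈ 77 mm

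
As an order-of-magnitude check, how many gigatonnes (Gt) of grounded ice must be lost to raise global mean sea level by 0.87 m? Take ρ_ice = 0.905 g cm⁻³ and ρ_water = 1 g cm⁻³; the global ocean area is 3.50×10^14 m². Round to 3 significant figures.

Required water volume = Δh × A = 0.87 m × 3.50×10^14 m² = 3.045×10^14 m³.
ρ_w = 1 g cm⁻³ = 1000 kg m⁻³, so the mass of water = 3.045×10^14 m³ × 1000 kg m⁻³ = 3.045×10^17 kg = 3.04×10^5 Gt (and the same mass of ice, by conservation).

≈ 3.04×10^5 Gt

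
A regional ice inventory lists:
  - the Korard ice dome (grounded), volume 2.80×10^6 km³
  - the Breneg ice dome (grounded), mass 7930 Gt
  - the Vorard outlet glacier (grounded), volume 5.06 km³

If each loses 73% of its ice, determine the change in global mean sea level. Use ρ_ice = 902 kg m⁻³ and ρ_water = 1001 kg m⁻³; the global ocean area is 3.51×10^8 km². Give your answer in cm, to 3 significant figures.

≈ 526 cm

Korard: 0.73 × 2.80×10^6 km³ × (902/1001) = 1.842×10^6 km³ of water.
Breneg: 0.73 × 7930 Gt = 5.789×10^15 kg; dividing by ρ_w = 1001 kg m⁻³ gives 5.783×10^12 m³ of water.
Vorard: 0.73 × 5.06 km³ × (902/1001) = 3.328 km³ of water.
Total added water ≈ 1.848×10^15 m³ over 3.51×10^14 m² → Δh = 5.26 m = 526 cm.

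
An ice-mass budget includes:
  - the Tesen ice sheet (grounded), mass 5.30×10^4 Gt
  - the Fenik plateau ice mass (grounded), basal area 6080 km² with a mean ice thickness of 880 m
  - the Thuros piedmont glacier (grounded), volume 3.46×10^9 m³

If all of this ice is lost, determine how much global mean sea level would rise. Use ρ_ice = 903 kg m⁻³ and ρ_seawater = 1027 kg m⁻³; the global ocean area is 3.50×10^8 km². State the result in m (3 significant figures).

≈ 0.161 m

Tesen: 5.30×10^4 Gt = 5.300×10^16 kg; dividing by ρ_w = 1027 kg m⁻³ gives 5.161×10^13 m³ of water.
Fenik: ice volume = 6080 km² × 880 m = 5350 km³; 5350 × (903/1027) = 4704 km³ of water.
Thuros: 3.46×10^9 m³ × (903/1027) = 3.042×10^9 m³ of water.
Total added water ≈ 5.631×10^13 m³ over 3.50×10^14 m² → Δh = 0.161 m.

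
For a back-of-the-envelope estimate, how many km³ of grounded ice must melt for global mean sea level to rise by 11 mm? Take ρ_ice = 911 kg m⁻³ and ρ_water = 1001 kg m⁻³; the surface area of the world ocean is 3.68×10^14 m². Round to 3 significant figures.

Required water volume = Δh × A = 0.011 m × 3.68×10^14 m² = 4.048×10^12 m³ = 4048 km³.
Ice volume = water volume × ρ_w/ρ_ice = 4048 × 1001/911 = 4450 km³.

≈ 4450 km³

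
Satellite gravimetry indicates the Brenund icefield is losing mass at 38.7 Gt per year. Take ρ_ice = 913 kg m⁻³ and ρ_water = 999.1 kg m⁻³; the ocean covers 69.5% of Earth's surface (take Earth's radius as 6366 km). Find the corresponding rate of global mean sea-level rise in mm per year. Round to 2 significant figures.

≈ 0.11 mm/yr

ρ_w = 999.1 kg m⁻³. Annual water volume added = 38.7 Gt / ρ_w = 3.870×10^13 kg / 999.1 kg m⁻³ = 3.873×10^10 m³.
Δh per year = 3.873×10^10 / 3.54×10^14 = 1.09×10^-4 m = 0.11 mm.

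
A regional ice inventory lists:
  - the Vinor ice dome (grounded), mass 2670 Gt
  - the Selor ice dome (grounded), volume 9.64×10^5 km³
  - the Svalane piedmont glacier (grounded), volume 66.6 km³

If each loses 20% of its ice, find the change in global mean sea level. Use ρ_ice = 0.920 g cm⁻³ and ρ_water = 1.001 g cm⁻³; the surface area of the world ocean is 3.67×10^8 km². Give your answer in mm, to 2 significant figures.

Vinor: 0.2 × 2670 Gt = 5.340×10^14 kg; dividing by ρ_w = 1.001 g cm⁻³ = 1001 kg m⁻³ gives 5.335×10^11 m³ of water.
Selor: 0.2 × 9.64×10^5 km³ × (920/1001) = 1.772×10^5 km³ of water.
Svalane: 0.2 × 66.6 km³ × (920/1001) = 12.24 km³ of water.
Total added water ≈ 1.777×10^14 m³ over 3.67×10^14 m² → Δh = 0.484 m = 480 mm.

≈ 480 mm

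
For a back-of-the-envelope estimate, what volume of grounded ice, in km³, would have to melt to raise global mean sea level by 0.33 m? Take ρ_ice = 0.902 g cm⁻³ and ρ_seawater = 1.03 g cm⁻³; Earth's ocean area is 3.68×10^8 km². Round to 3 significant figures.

Required water volume = Δh × A = 0.33 m × 3.68×10^14 m² = 1.214×10^14 m³ = 1.214×10^5 km³.
Ice volume = water volume × ρ_w/ρ_ice = 1.214×10^5 × 1030/902 = 1.39×10^5 km³.

≈ 1.39×10^5 km³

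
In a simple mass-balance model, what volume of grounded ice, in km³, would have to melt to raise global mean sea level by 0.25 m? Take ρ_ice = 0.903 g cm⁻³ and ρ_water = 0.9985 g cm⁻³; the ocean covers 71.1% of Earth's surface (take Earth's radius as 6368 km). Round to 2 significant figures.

Required water volume = Δh × A = 0.25 m × 3.62×10^14 m² = 9.058×10^13 m³ = 9.058×10^4 km³.
Ice volume = water volume × ρ_w/ρ_ice = 9.058×10^4 × 998.5/903 = 1.0×10^5 km³.

≈ 1.0×10^5 km³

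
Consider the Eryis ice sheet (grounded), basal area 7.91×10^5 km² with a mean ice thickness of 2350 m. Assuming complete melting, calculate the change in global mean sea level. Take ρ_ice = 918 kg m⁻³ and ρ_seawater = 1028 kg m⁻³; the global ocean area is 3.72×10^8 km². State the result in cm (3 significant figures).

Eryis: ice volume = 7.91×10^5 km² × 2350 m = 1.859×10^6 km³; 1.859×10^6 × (918/1028) = 1.660×10^6 km³ of water.
Spread over 3.72×10^14 m² of ocean, Δh = 1.660×10^15 / 3.72×10^14 = 4.46 m = 446 cm.

≈ 446 cm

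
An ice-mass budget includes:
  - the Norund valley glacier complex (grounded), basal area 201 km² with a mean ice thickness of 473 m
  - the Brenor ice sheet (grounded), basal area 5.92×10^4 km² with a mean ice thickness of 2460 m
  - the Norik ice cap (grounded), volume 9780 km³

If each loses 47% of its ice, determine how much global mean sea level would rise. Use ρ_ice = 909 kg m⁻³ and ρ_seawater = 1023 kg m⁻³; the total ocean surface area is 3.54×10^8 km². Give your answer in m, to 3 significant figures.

≈ 0.183 m

Norund: ice volume = 201 km² × 473 m = 95.07 km³; 0.47 × 95.07 × (909/1023) = 39.70 km³ of water.
Brenor: ice volume = 5.92×10^4 km² × 2460 m = 1.456×10^5 km³; 0.47 × 1.456×10^5 × (909/1023) = 6.082×10^4 km³ of water.
Norik: 0.47 × 9780 km³ × (909/1023) = 4084 km³ of water.
Total added water ≈ 6.494×10^13 m³ over 3.54×10^14 m² → Δh = 0.183 m.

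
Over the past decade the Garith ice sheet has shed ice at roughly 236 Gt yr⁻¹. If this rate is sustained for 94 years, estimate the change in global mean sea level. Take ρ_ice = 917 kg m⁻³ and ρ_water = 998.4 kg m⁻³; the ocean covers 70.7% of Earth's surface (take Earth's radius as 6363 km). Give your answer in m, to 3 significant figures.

≈ 0.0618 m

Total mass lost = 236 Gt/yr × 94 yr = 2.218×10^4 Gt = 2.218×10^16 kg.
ρ_w = 998.4 kg m⁻³, so water volume = 2.218×10^16 / 998.4 = 2.222×10^13 m³.
Δh = 2.222×10^13 / 3.60×10^14 = 0.0618 m.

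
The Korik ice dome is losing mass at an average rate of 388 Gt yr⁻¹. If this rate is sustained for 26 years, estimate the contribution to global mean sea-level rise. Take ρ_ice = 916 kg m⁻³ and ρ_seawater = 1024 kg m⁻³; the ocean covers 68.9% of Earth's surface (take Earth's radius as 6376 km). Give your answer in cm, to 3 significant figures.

Total mass lost = 388 Gt/yr × 26 yr = 1.009×10^4 Gt = 1.009×10^16 kg.
ρ_w = 1024 kg m⁻³, so water volume = 1.009×10^16 / 1024 = 9.852×10^12 m³.
Δh = 9.852×10^12 / 3.52×10^14 = 0.0280 m = 2.80 cm.

≈ 2.80 cm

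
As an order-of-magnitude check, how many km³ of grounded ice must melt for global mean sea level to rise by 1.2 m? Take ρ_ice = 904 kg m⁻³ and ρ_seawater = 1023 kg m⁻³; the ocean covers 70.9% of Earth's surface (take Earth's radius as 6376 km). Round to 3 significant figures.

Required water volume = Δh × A = 1.2 m × 3.62×10^14 m² = 4.346×10^14 m³ = 4.346×10^5 km³.
Ice volume = water volume × ρ_w/ρ_ice = 4.346×10^5 × 1023/904 = 4.92×10^5 km³.

≈ 4.92×10^5 km³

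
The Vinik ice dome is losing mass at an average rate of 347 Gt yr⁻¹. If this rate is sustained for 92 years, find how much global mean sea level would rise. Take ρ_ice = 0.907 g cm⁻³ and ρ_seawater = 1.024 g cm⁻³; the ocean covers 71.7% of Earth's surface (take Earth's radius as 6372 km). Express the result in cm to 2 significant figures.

≈ 8.5 cm

Total mass lost = 347 Gt/yr × 92 yr = 3.192×10^4 Gt = 3.192×10^16 kg.
ρ_w = 1.024 g cm⁻³ = 1024 kg m⁻³, so water volume = 3.192×10^16 / 1024 = 3.118×10^13 m³.
Δh = 3.118×10^13 / 3.66×10^14 = 0.0852 m = 8.5 cm.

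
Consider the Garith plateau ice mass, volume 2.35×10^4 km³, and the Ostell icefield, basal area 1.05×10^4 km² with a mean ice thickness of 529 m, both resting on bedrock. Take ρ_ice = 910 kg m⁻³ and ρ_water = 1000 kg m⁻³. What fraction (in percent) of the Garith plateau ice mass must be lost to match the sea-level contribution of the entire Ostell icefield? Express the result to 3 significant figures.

≈ 23.6 %

Equal sea-level rise means equal mass of meltwater, i.e. equal mass of ice lost.
Ice mass of Ostell: 5.055×10^15 kg; ice mass of Garith: 2.138×10^16 kg.
Fraction required = 5.055×10^15 / 2.138×10^16 = 0.236 → 23.6 %.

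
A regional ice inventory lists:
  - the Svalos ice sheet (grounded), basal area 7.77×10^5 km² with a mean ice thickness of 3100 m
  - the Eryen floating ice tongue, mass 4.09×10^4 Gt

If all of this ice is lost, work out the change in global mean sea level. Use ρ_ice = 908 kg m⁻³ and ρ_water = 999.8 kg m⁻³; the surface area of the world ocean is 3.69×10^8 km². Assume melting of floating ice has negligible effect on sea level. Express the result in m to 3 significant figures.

Svalos: ice volume = 7.77×10^5 km² × 3100 m = 2.409×10^6 km³; 2.409×10^6 × (908/999.8) = 2.188×10^6 km³ of water.
The Eryen floating ice tongue is floating and already displaces its own weight of water, so its melt adds essentially nothing to sea level.
Total added water ≈ 2.188×10^15 m³ over 3.69×10^14 m² → Δh = 5.93 m.

≈ 5.93 m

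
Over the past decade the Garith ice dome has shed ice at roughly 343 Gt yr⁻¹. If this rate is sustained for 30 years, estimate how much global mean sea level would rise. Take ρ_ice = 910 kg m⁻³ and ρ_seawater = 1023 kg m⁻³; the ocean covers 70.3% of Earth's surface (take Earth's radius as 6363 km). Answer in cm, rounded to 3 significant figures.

≈ 2.81 cm

Total mass lost = 343 Gt/yr × 30 yr = 1.029×10^4 Gt = 1.029×10^16 kg.
ρ_w = 1023 kg m⁻³, so water volume = 1.029×10^16 / 1023 = 1.006×10^13 m³.
Δh = 1.006×10^13 / 3.58×10^14 = 0.0281 m = 2.81 cm.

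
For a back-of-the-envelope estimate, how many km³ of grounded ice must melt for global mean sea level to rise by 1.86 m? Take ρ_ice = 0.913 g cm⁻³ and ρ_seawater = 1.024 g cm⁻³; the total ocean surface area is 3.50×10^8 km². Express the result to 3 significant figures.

Required water volume = Δh × A = 1.86 m × 3.50×10^14 m² = 6.510×10^14 m³ = 6.510×10^5 km³.
Ice volume = water volume × ρ_w/ρ_ice = 6.510×10^5 × 1024/913 = 7.30×10^5 km³.

≈ 7.30×10^5 km³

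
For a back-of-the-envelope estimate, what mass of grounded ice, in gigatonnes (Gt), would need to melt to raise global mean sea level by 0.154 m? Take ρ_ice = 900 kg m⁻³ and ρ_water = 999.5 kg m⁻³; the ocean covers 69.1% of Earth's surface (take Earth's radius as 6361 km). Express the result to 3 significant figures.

≈ 5.41×10^4 Gt

Required water volume = Δh × A = 0.154 m × 3.51×10^14 m² = 5.411×10^13 m³.
ρ_w = 999.5 kg m⁻³, so the mass of water = 5.411×10^13 m³ × 999.5 kg m⁻³ = 5.408×10^16 kg = 5.41×10^4 Gt (and the same mass of ice, by conservation).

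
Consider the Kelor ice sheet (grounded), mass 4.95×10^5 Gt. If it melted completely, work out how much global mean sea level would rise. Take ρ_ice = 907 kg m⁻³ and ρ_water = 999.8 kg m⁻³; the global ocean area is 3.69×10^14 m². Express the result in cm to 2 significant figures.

≈ 130 cm

Kelor: 4.95×10^5 Gt = 4.950×10^17 kg; dividing by ρ_w = 999.8 kg m⁻³ gives 4.951×10^14 m³ of water.
Spread over 3.69×10^14 m² of ocean, Δh = 4.951×10^14 / 3.69×10^14 = 1.34 m = 130 cm.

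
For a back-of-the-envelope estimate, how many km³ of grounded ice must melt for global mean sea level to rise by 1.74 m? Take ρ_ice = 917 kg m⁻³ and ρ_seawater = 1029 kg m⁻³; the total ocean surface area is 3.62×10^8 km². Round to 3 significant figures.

Required water volume = Δh × A = 1.74 m × 3.62×10^14 m² = 6.299×10^14 m³ = 6.299×10^5 km³.
Ice volume = water volume × ρ_w/ρ_ice = 6.299×10^5 × 1029/917 = 7.07×10^5 km³.

≈ 7.07×10^5 km³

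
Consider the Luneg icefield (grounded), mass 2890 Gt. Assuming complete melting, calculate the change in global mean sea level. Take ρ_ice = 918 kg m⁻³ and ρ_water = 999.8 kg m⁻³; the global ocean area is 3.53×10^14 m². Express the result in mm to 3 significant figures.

≈ 8.19 mm

Luneg: 2890 Gt = 2.890×10^15 kg; dividing by ρ_w = 999.8 kg m⁻³ gives 2.891×10^12 m³ of water.
Spread over 3.53×10^14 m² of ocean, Δh = 2.891×10^12 / 3.53×10^14 = 8.19×10^-3 m = 8.19 mm.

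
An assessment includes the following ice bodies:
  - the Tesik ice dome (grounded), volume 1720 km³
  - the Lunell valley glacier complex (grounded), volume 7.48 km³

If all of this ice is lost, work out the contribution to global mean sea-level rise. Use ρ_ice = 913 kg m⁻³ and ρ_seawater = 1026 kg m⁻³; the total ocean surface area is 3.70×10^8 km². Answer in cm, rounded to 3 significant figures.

≈ 0.415 cm

Tesik: 1720 km³ × (913/1026) = 1531 km³ of water.
Lunell: 7.48 km³ × (913/1026) = 6.656 km³ of water.
Total added water ≈ 1.537×10^12 m³ over 3.70×10^14 m² → Δh = 4.15×10^-3 m = 0.415 cm.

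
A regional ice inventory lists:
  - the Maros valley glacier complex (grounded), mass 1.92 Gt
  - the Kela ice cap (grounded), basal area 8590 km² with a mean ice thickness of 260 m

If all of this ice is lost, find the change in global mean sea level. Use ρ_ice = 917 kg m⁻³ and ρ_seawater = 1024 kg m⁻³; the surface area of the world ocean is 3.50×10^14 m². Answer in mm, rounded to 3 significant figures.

Maros: 1.92 Gt = 1.920×10^12 kg; dividing by ρ_w = 1024 kg m⁻³ gives 1.875×10^9 m³ of water.
Kela: ice volume = 8590 km² × 260 m = 2233 km³; 2233 × (917/1024) = 2000 km³ of water.
Total added water ≈ 2.002×10^12 m³ over 3.50×10^14 m² → Δh = 5.72×10^-3 m = 5.72 mm.

≈ 5.72 mm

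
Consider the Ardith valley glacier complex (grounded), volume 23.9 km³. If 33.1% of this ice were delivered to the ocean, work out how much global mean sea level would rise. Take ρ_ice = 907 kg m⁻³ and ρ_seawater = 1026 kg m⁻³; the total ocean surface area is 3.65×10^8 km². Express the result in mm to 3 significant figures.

≈ 0.0192 mm

Ardith: 0.331 × 23.9 km³ × (907/1026) = 6.993 km³ of water.
Spread over 3.65×10^14 m² of ocean, Δh = 6.993×10^9 / 3.65×10^14 = 1.92×10^-5 m = 0.0192 mm.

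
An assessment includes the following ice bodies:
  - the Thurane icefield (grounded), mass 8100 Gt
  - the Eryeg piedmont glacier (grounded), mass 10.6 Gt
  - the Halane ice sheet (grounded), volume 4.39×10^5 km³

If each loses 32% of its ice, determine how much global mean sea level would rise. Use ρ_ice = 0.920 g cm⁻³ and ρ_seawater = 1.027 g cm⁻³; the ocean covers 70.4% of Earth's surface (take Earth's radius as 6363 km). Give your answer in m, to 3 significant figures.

≈ 0.358 m

Thurane: 0.32 × 8100 Gt = 2.592×10^15 kg; dividing by ρ_w = 1.027 g cm⁻³ = 1027 kg m⁻³ gives 2.524×10^12 m³ of water.
Eryeg: 0.32 × 10.6 Gt = 3.392×10^12 kg; dividing by ρ_w = 1027 kg m⁻³ gives 3.303×10^9 m³ of water.
Halane: 0.32 × 4.39×10^5 km³ × (920/1027) = 1.258×10^5 km³ of water.
Total added water ≈ 1.284×10^14 m³ over 3.58×10^14 m² → Δh = 0.358 m.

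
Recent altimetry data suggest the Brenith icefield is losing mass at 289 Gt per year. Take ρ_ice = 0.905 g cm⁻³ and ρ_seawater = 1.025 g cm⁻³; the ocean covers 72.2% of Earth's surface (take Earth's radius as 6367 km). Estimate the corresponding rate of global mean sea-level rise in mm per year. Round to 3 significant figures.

ρ_w = 1.025 g cm⁻³ = 1025 kg m⁻³. Annual water volume added = 289 Gt / ρ_w = 2.890×10^14 kg / 1025 kg m⁻³ = 2.820×10^11 m³.
Δh per year = 2.820×10^11 / 3.68×10^14 = 7.67×10^-4 m = 0.767 mm.

≈ 0.767 mm/yr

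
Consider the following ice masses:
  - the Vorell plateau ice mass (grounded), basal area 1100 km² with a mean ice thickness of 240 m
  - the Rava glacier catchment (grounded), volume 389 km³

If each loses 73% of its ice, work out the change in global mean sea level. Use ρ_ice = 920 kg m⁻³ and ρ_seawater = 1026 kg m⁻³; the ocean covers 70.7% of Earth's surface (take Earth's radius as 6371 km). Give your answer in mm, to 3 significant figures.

Vorell: ice volume = 1100 km² × 240 m = 264.0 km³; 0.73 × 264.0 × (920/1026) = 172.8 km³ of water.
Rava: 0.73 × 389 km³ × (920/1026) = 254.6 km³ of water.
Total added water ≈ 4.274×10^11 m³ over 3.61×10^14 m² → Δh = 1.19×10^-3 m = 1.19 mm.

≈ 1.19 mm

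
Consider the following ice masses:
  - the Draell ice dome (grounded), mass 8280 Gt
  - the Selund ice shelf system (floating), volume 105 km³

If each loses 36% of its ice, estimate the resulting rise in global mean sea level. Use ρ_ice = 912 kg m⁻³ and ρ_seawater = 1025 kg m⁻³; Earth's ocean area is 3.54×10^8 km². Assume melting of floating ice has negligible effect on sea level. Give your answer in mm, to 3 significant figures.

≈ 8.21 mm

Draell: 0.36 × 8280 Gt = 2.981×10^15 kg; dividing by ρ_w = 1025 kg m⁻³ gives 2.908×10^12 m³ of water.
The Selund ice shelf system is floating and already displaces its own weight of water, so its melt adds essentially nothing to sea level.
Total added water ≈ 2.908×10^12 m³ over 3.54×10^14 m² → Δh = 8.21×10^-3 m = 8.21 mm.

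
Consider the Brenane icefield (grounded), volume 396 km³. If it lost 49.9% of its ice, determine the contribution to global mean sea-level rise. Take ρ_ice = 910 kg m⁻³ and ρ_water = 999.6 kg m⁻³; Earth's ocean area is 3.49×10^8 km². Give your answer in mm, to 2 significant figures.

Brenane: 0.499 × 396 km³ × (910/999.6) = 179.9 km³ of water.
Spread over 3.49×10^14 m² of ocean, Δh = 1.799×10^11 / 3.49×10^14 = 5.15×10^-4 m = 0.52 mm.

≈ 0.52 mm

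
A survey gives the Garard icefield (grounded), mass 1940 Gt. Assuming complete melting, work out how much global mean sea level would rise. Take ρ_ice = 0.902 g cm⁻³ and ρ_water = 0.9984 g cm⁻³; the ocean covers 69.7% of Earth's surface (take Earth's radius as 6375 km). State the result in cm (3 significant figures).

≈ 0.546 cm

Garard: 1940 Gt = 1.940×10^15 kg; dividing by ρ_w = 0.9984 g cm⁻³ = 998.4 kg m⁻³ gives 1.943×10^12 m³ of water.
Spread over 3.56×10^14 m² of ocean, Δh = 1.943×10^12 / 3.56×10^14 = 5.46×10^-3 m = 0.546 cm.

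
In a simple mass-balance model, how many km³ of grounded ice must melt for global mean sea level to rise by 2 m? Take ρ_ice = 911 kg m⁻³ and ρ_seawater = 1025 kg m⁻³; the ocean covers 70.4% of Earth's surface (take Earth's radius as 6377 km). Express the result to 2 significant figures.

≈ 8.1×10^5 km³

Required water volume = Δh × A = 2 m × 3.60×10^14 m² = 7.195×10^14 m³ = 7.195×10^5 km³.
Ice volume = water volume × ρ_w/ρ_ice = 7.195×10^5 × 1025/911 = 8.1×10^5 km³.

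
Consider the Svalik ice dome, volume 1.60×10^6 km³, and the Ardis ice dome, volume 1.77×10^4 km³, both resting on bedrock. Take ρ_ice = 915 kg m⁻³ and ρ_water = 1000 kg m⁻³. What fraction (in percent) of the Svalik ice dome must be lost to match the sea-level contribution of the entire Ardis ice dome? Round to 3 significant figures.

≈ 1.11 %

Equal sea-level rise means equal mass of meltwater, i.e. equal mass of ice lost.
Ice mass of Ardis: 1.620×10^16 kg; ice mass of Svalik: 1.464×10^18 kg.
Fraction required = 1.620×10^16 / 1.464×10^18 = 0.0111 → 1.11 %.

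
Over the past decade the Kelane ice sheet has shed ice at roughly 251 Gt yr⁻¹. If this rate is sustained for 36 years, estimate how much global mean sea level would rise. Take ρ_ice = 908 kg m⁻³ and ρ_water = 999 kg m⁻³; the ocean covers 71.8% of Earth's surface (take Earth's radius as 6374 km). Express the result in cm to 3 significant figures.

≈ 2.47 cm

Total mass lost = 251 Gt/yr × 36 yr = 9036 Gt = 9.036×10^15 kg.
ρ_w = 999 kg m⁻³, so water volume = 9.036×10^15 / 999 = 9.045×10^12 m³.
Δh = 9.045×10^12 / 3.67×10^14 = 0.0247 m = 2.47 cm.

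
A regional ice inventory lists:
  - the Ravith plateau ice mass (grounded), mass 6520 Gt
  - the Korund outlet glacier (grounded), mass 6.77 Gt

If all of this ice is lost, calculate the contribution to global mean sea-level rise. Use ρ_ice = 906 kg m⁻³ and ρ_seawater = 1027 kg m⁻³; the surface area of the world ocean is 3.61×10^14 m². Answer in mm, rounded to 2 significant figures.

Ravith: 6520 Gt = 6.520×10^15 kg; dividing by ρ_w = 1027 kg m⁻³ gives 6.349×10^12 m³ of water.
Korund: 6.77 Gt = 6.770×10^12 kg; dividing by ρ_w = 1027 kg m⁻³ gives 6.592×10^9 m³ of water.
Total added water ≈ 6.355×10^12 m³ over 3.61×10^14 m² → Δh = 0.0176 m = 18 mm.

≈ 18 mm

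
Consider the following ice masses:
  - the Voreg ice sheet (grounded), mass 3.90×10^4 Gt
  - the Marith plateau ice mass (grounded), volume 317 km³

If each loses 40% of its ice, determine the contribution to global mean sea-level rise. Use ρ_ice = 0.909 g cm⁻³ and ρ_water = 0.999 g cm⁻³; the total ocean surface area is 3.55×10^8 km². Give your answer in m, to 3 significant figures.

≈ 0.0443 m

Voreg: 0.4 × 3.90×10^4 Gt = 1.560×10^16 kg; dividing by ρ_w = 0.999 g cm⁻³ = 999 kg m⁻³ gives 1.562×10^13 m³ of water.
Marith: 0.4 × 317 km³ × (909/999) = 115.4 km³ of water.
Total added water ≈ 1.573×10^13 m³ over 3.55×10^14 m² → Δh = 0.0443 m.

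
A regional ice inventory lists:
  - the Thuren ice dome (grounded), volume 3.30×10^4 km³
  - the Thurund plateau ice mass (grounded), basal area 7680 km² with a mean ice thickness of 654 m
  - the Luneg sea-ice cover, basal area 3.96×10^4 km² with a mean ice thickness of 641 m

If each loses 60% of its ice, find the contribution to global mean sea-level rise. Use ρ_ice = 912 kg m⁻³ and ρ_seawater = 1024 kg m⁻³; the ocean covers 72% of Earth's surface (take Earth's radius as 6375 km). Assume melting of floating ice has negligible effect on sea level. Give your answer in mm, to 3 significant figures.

≈ 55.3 mm

Thuren: 0.6 × 3.30×10^4 km³ × (912/1024) = 1.763×10^4 km³ of water.
Thurund: ice volume = 7680 km² × 654 m = 5023 km³; 0.6 × 5023 × (912/1024) = 2684 km³ of water.
The Luneg sea-ice cover is floating and already displaces its own weight of water, so its melt adds essentially nothing to sea level.
Total added water ≈ 2.032×10^13 m³ over 3.68×10^14 m² → Δh = 0.0553 m = 55.3 mm.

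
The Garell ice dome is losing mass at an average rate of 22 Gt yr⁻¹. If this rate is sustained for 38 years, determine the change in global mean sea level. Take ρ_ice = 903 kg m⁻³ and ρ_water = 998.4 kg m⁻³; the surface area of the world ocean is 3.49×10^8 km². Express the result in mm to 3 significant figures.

≈ 2.40 mm

Total mass lost = 22 Gt/yr × 38 yr = 836.0 Gt = 8.360×10^14 kg.
ρ_w = 998.4 kg m⁻³, so water volume = 8.360×10^14 / 998.4 = 8.373×10^11 m³.
Δh = 8.373×10^11 / 3.49×10^14 = 2.40×10^-3 m = 2.40 mm.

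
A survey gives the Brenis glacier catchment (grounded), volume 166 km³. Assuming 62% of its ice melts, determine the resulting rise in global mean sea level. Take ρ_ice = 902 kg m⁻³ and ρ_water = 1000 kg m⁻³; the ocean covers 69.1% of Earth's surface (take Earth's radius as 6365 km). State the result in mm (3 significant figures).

Brenis: 0.62 × 166 km³ × (902/1000) = 92.83 km³ of water.
Spread over 3.52×10^14 m² of ocean, Δh = 9.283×10^10 / 3.52×10^14 = 2.64×10^-4 m = 0.264 mm.

≈ 0.264 mm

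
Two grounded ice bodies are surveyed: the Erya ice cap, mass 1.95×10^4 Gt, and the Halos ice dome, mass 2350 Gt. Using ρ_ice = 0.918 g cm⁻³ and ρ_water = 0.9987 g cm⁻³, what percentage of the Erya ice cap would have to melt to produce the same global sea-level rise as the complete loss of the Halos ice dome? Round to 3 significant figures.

≈ 12.1 %

Equal sea-level rise means equal mass of meltwater, i.e. equal mass of ice lost.
Ice mass of Halos: 2.350×10^15 kg; ice mass of Erya: 1.950×10^16 kg.
Fraction required = 2.350×10^15 / 1.950×10^16 = 0.121 → 12.1 %.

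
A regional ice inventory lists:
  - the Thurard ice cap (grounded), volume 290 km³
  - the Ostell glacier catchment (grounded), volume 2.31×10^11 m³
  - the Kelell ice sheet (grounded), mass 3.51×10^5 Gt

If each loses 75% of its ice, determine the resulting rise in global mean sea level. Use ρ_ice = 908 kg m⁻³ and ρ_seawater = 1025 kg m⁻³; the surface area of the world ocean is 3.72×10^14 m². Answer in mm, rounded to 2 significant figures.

≈ 690 mm

Thurard: 0.75 × 290 km³ × (908/1025) = 192.7 km³ of water.
Ostell: 0.75 × 2.31×10^11 m³ × (908/1025) = 1.535×10^11 m³ of water.
Kelell: 0.75 × 3.51×10^5 Gt = 2.632×10^17 kg; dividing by ρ_w = 1025 kg m⁻³ gives 2.568×10^14 m³ of water.
Total added water ≈ 2.572×10^14 m³ over 3.72×10^14 m² → Δh = 0.691 m = 690 mm.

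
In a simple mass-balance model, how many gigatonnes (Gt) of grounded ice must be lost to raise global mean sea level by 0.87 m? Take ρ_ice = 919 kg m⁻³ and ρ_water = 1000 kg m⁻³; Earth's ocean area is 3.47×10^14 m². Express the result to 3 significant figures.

Required water volume = Δh × A = 0.87 m × 3.47×10^14 m² = 3.019×10^14 m³.
ρ_w = 1000 kg m⁻³, so the mass of water = 3.019×10^14 m³ × 1000 kg m⁻³ = 3.019×10^17 kg = 3.02×10^5 Gt (and the same mass of ice, by conservation).

≈ 3.02×10^5 Gt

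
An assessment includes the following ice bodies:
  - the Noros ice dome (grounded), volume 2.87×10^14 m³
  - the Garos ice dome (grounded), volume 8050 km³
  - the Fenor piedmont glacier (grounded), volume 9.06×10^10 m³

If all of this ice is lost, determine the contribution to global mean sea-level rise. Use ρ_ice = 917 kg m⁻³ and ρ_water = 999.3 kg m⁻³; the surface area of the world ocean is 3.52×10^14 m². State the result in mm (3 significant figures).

≈ 769 mm

Noros: 2.87×10^14 m³ × (917/999.3) = 2.634×10^14 m³ of water.
Garos: 8050 km³ × (917/999.3) = 7387 km³ of water.
Fenor: 9.06×10^10 m³ × (917/999.3) = 8.314×10^10 m³ of water.
Total added water ≈ 2.708×10^14 m³ over 3.52×10^14 m² → Δh = 0.769 m = 769 mm.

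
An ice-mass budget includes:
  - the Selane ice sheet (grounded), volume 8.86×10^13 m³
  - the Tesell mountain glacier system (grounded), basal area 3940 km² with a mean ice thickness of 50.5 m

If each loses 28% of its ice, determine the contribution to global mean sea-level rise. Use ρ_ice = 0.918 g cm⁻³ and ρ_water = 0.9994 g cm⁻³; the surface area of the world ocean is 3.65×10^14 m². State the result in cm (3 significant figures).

Selane: 0.28 × 8.86×10^13 m³ × (918/999.4) = 2.279×10^13 m³ of water.
Tesell: ice volume = 3940 km² × 50.5 m = 199.0 km³; 0.28 × 199.0 × (918/999.4) = 51.17 km³ of water.
Total added water ≈ 2.284×10^13 m³ over 3.65×10^14 m² → Δh = 0.0626 m = 6.26 cm.

≈ 6.26 cm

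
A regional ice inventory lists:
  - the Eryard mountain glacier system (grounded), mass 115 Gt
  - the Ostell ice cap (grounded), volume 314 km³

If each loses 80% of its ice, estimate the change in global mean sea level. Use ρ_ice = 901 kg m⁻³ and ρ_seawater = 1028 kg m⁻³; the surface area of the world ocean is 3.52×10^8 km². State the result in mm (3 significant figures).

≈ 0.880 mm

Eryard: 0.8 × 115 Gt = 9.200×10^13 kg; dividing by ρ_w = 1028 kg m⁻³ gives 8.949×10^10 m³ of water.
Ostell: 0.8 × 314 km³ × (901/1028) = 220.2 km³ of water.
Total added water ≈ 3.097×10^11 m³ over 3.52×10^14 m² → Δh = 8.80×10^-4 m = 0.880 mm.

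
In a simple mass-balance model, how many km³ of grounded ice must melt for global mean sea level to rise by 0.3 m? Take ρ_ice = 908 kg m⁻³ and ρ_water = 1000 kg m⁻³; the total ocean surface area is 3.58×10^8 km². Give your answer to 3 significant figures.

≈ 1.18×10^5 km³

Required water volume = Δh × A = 0.3 m × 3.58×10^14 m² = 1.074×10^14 m³ = 1.074×10^5 km³.
Ice volume = water volume × ρ_w/ρ_ice = 1.074×10^5 × 1000/908 = 1.18×10^5 km³.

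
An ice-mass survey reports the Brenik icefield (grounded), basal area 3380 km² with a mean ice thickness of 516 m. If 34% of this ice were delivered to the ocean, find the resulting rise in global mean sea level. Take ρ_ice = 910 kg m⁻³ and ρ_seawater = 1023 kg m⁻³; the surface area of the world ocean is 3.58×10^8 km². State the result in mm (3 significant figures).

Brenik: ice volume = 3380 km² × 516 m = 1744 km³; 0.34 × 1744 × (910/1023) = 527.5 km³ of water.
Spread over 3.58×10^14 m² of ocean, Δh = 5.275×10^11 / 3.58×10^14 = 1.47×10^-3 m = 1.47 mm.

≈ 1.47 mm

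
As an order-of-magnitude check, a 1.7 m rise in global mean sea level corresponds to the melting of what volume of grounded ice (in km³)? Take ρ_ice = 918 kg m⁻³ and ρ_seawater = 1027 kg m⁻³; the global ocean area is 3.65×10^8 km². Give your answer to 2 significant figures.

Required water volume = Δh × A = 1.7 m × 3.65×10^14 m² = 6.205×10^14 m³ = 6.205×10^5 km³.
Ice volume = water volume × ρ_w/ρ_ice = 6.205×10^5 × 1027/918 = 6.9×10^5 km³.

≈ 6.9×10^5 km³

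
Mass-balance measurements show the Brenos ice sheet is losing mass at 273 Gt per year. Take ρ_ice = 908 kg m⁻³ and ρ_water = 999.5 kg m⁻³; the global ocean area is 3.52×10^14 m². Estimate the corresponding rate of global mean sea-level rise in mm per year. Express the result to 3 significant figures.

ρ_w = 999.5 kg m⁻³. Annual water volume added = 273 Gt / ρ_w = 2.730×10^14 kg / 999.5 kg m⁻³ = 2.731×10^11 m³.
Δh per year = 2.731×10^11 / 3.52×10^14 = 7.76×10^-4 m = 0.776 mm.

≈ 0.776 mm/yr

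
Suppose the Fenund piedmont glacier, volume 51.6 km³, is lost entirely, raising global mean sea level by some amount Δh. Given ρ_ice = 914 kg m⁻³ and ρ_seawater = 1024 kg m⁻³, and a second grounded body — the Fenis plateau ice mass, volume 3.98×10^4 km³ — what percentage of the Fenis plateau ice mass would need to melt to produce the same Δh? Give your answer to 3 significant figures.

Equal sea-level rise means equal mass of meltwater, i.e. equal mass of ice lost.
Ice mass of Fenund: 4.716×10^13 kg; ice mass of Fenis: 3.638×10^16 kg.
Fraction required = 4.716×10^13 / 3.638×10^16 = 1.30×10^-3 → 0.130 %.

≈ 0.130 %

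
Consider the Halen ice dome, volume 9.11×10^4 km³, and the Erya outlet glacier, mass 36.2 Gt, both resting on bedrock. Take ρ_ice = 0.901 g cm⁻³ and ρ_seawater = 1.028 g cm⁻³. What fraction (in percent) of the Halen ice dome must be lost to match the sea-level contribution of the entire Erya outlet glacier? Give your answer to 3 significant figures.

≈ 0.0441 %

Equal sea-level rise means equal mass of meltwater, i.e. equal mass of ice lost.
Ice mass of Erya: 3.620×10^13 kg; ice mass of Halen: 8.208×10^16 kg.
Fraction required = 3.620×10^13 / 8.208×10^16 = 4.41×10^-4 → 0.0441 %.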